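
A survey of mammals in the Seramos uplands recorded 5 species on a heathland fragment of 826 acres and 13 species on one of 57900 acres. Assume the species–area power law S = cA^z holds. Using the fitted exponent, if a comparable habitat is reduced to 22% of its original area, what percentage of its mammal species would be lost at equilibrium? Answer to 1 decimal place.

28.9%

z = ln(13/5) / ln(57900/826) = 0.9555 / 4.2499 = 0.2248
S_new/S_old = (A_new/A_old)^z = 0.22^0.2248 = exp(0.2248 × -1.5141) = 0.7115
Fraction lost = 1 − 0.7115 = 0.2885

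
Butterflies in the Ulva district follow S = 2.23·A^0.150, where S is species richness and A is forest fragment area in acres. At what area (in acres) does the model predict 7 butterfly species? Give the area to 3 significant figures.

2050 acres

7 = 2.23 × A^0.15  ⇒  A^0.15 = 7/2.23 = 3.139
ln A = ln(3.139) / 0.15 = 1.1439 / 0.15 = 7.6261
A = e^7.6261 ≈ 2051 acres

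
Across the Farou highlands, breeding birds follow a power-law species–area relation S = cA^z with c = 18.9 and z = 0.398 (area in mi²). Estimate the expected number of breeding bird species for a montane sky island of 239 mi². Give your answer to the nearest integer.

167 species

S = 18.9 × 239^0.398
ln S = ln 18.9 + 0.398 × ln 239 = 2.9392 + 0.398 × 5.4765 = 5.1188
S = e^5.1188 ≈ 167.1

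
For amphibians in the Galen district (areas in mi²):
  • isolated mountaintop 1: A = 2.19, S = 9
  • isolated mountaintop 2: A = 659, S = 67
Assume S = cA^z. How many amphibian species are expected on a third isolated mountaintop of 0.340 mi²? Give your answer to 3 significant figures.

z = ln(67/9) / ln(659/2.19) = 2.0075 / 5.7068 = 0.3518
c = 9 / 2.19^0.3518 = 9 / 1.318 = 6.831
S₃ = 6.831 × 0.34^0.3518 = 6.831 × 0.6842 ≈ 4.674

4.67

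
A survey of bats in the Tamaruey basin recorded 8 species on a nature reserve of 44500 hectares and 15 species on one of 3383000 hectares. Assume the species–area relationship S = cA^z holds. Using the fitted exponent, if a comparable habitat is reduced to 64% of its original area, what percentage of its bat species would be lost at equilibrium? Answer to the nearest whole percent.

6%

z = ln(15/8) / ln(3383000/44500) = 0.6286 / 4.3310 = 0.1451
S_new/S_old = (A_new/A_old)^z = 0.64^0.1451 = exp(0.1451 × -0.4463) = 0.9373
Fraction lost = 1 − 0.9373 = 0.06272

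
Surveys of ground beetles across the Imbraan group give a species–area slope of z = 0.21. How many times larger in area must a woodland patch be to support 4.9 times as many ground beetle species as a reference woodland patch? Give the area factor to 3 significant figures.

1930

(A₂/A₁)^0.21 = 4.9, so A₂/A₁ = 4.9^(1/0.21) = 4.9^4.762
ln(A₂/A₁) = ln 4.9 / 0.21 = 1.5892 / 0.21 = 7.5678
A₂/A₁ = e^7.5678 ≈ 1935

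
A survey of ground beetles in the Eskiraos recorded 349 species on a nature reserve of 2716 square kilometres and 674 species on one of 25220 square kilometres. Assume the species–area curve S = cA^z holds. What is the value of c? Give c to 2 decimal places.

z = ln(S₂/S₁) / ln(A₂/A₁) = ln(674/349) / ln(25220/2716) = 0.6582 / 2.2285 = 0.2953
c = S₁ / A₁^z = 349 / 2716^0.2953 = 349 / 10.33 = 33.78

33.78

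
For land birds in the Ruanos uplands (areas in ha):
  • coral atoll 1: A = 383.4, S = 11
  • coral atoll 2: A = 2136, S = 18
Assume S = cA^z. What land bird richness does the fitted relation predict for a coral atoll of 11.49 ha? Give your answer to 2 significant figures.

z = ln(18/11) / ln(2136/383.4) = 0.4925 / 1.7176 = 0.2867
c = 11 / 383.4^0.2867 = 11 / 5.505 = 1.998
S₃ = 1.998 × 11.49^0.2867 = 1.998 × 2.014 ≈ 4.024

4.0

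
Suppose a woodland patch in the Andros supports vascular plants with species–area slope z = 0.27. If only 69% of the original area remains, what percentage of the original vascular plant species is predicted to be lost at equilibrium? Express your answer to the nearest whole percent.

S_new/S_old = (A_new/A_old)^z = 0.69^0.27
= exp(0.27 × ln 0.69) = exp(0.27 × -0.3711) = exp(-0.1002) ≈ 0.9047
Fraction lost = 1 − 0.9047 = 0.09533

10%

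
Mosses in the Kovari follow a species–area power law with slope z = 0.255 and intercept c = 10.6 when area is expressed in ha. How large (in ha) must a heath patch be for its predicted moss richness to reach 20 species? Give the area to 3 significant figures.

12.1 ha

20 = 10.6 × A^0.255  ⇒  A^0.255 = 20/10.6 = 1.887
ln A = ln(1.887) / 0.255 = 0.6349 / 0.255 = 2.4897
A = e^2.4897 ≈ 12.06 ha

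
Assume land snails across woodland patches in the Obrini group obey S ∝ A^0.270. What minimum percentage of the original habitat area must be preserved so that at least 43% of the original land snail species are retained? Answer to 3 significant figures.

4.39%

Need (A_new/A_old)^0.27 = 0.43, so A_new/A_old = 0.43^(1/0.27) = 0.43^3.704
ln(A_new/A_old) = ln 0.43 / 0.27 = -0.8440 / 0.27 = -3.1258
A_new/A_old = e^-3.1258 ≈ 0.0439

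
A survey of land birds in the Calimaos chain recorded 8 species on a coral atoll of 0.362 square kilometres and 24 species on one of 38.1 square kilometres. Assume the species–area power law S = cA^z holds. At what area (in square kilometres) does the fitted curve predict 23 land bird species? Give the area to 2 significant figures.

z = ln(24/8) / ln(38.1/0.362) = 1.0986 / 4.6563 = 0.2359
c = 8 / 0.362^0.2359 = 8 / 0.7868 = 10.17
A = (23/10.17)^(1/0.2359) ⇒ ln A = ln(2.262)/0.2359 = 3.4598
A = e^3.4598 ≈ 31.81 square kilometres

32 square kilometres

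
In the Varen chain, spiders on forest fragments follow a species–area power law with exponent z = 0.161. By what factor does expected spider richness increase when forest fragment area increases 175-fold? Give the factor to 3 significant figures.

2.30

S₂/S₁ = (A₂/A₁)^z = 175^0.161
ln(S₂/S₁) = 0.161 × ln 175 = 0.161 × 5.1648 = 0.8315
S₂/S₁ = e^0.8315 ≈ 2.297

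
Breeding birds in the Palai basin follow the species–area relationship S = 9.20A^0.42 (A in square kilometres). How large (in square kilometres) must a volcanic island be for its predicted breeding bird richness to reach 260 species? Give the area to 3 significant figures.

2850 square kilometres

260 = 9.2 × A^0.42  ⇒  A^0.42 = 260/9.2 = 28.26
ln A = ln(28.26) / 0.42 = 3.3415 / 0.42 = 7.9559
A = e^7.9559 ≈ 2852 square kilometres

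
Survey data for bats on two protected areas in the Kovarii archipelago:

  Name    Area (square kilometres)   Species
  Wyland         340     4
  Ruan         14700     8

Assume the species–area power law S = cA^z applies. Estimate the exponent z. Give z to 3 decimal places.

0.184

Taking logs: ln S = ln c + z ln A, so z = (ln S₂ − ln S₁)/(ln A₂ − ln A₁).
z = ln(8/4) / ln(14700/340) = ln(2) / ln(43.24) = 0.6931 / 3.7667 = 0.1840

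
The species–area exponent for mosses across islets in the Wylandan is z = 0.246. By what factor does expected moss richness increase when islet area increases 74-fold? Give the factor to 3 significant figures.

S₂/S₁ = (A₂/A₁)^z = 74^0.246
ln(S₂/S₁) = 0.246 × ln 74 = 0.246 × 4.3041 = 1.0588
S₂/S₁ = e^1.0588 ≈ 2.883

2.88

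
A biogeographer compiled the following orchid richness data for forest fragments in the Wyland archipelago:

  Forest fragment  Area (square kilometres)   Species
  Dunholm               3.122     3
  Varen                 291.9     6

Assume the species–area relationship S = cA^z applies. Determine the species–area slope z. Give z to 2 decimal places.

Taking logs: ln S = ln c + z ln A, so z = (ln S₂ − ln S₁)/(ln A₂ − ln A₁).
z = ln(6/3) / ln(291.9/3.122) = ln(2) / ln(93.5) = 0.6931 / 4.5379 = 0.1527

0.15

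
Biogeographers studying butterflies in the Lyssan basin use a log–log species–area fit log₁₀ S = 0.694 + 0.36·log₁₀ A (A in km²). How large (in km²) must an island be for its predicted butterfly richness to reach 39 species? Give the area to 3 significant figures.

39 = 4.943 × A^0.36  ⇒  A^0.36 = 39/4.943 = 7.89
ln A = ln(7.89) / 0.36 = 2.0656 / 0.36 = 5.7377
A = e^5.7377 ≈ 310.3 km²

310 km²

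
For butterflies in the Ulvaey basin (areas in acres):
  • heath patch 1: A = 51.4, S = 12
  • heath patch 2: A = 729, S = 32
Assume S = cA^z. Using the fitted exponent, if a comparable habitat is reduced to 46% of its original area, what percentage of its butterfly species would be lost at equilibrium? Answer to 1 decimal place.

z = ln(32/12) / ln(729/51.4) = 0.9808 / 2.6520 = 0.3698
S_new/S_old = (A_new/A_old)^z = 0.46^0.3698 = exp(0.3698 × -0.7765) = 0.7504
Fraction lost = 1 − 0.7504 = 0.2496

25.0%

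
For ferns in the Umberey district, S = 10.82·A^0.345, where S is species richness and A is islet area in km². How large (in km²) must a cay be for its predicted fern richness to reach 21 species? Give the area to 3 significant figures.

6.84 km²

21 = 10.82 × A^0.345  ⇒  A^0.345 = 21/10.82 = 1.941
ln A = ln(1.941) / 0.345 = 0.6631 / 0.345 = 1.9221
A = e^1.9221 ≈ 6.835 km²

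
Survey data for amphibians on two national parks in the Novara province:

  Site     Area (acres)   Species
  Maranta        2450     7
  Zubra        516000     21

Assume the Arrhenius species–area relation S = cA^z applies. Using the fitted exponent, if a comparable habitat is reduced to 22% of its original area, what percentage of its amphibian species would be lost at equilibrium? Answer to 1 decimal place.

z = ln(21/7) / ln(516000/2450) = 1.0986 / 5.3500 = 0.2053
S_new/S_old = (A_new/A_old)^z = 0.22^0.2053 = exp(0.2053 × -1.5141) = 0.7328
Fraction lost = 1 − 0.7328 = 0.2672

26.7%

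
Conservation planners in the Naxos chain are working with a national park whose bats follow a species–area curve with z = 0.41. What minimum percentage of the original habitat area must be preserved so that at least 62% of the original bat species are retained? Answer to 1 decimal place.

31.2%

Need (A_new/A_old)^0.41 = 0.62, so A_new/A_old = 0.62^(1/0.41) = 0.62^2.439
ln(A_new/A_old) = ln 0.62 / 0.41 = -0.4780 / 0.41 = -1.1659
A_new/A_old = e^-1.1659 ≈ 0.3116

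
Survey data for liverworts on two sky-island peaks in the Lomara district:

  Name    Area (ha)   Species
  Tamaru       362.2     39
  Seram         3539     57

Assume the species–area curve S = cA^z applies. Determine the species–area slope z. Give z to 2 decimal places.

0.17

Taking logs: ln S = ln c + z ln A, so z = (ln S₂ − ln S₁)/(ln A₂ − ln A₁).
z = ln(57/39) / ln(3539/362.2) = ln(1.462) / ln(9.771) = 0.3795 / 2.2794 = 0.1665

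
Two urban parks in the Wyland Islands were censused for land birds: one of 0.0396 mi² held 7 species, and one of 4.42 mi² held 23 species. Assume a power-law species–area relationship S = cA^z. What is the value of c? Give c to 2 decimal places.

z = ln(S₂/S₁) / ln(A₂/A₁) = ln(23/7) / ln(4.42/0.0396) = 1.1896 / 4.7151 = 0.2523
c = S₁ / A₁^z = 7 / 0.0396^0.2523 = 7 / 0.4428 = 15.81

15.81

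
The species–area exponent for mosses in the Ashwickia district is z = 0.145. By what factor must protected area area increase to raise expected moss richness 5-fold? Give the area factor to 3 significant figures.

66100

(A₂/A₁)^0.145 = 5, so A₂/A₁ = 5^(1/0.145) = 5^6.897
ln(A₂/A₁) = ln 5 / 0.145 = 1.6094 / 0.145 = 11.0996
A₂/A₁ = e^11.0996 ≈ 66143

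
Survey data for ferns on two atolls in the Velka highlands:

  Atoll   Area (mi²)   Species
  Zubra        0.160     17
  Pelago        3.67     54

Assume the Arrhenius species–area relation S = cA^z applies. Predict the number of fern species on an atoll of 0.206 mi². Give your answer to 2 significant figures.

z = ln(54/17) / ln(3.67/0.16) = 1.1558 / 3.1328 = 0.3689
c = 17 / 0.16^0.3689 = 17 / 0.5086 = 33.43
S₃ = 33.43 × 0.206^0.3689 = 33.43 × 0.5583 ≈ 18.66

19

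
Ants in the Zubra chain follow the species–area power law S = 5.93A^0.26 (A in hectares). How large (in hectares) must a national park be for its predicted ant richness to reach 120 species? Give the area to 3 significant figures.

106000 hectares

120 = 5.93 × A^0.26  ⇒  A^0.26 = 120/5.93 = 20.24
ln A = ln(20.24) / 0.26 = 3.0075 / 0.26 = 11.5672
A = e^11.5672 ≈ 105576 hectares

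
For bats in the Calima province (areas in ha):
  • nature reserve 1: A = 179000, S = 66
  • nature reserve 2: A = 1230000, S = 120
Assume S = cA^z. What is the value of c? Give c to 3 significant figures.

1.55

z = ln(S₂/S₁) / ln(A₂/A₁) = ln(120/66) / ln(1230000/179000) = 0.5978 / 1.9274 = 0.3102
c = S₁ / A₁^z = 66 / 179000^0.3102 = 66 / 42.59 = 1.55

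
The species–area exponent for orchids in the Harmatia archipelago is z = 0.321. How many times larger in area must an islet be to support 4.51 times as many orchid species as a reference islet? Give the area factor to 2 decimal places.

109.13

(A₂/A₁)^0.321 = 4.51, so A₂/A₁ = 4.51^(1/0.321) = 4.51^3.115
ln(A₂/A₁) = ln 4.51 / 0.321 = 1.5063 / 0.321 = 4.6925
A₂/A₁ = e^4.6925 ≈ 109.1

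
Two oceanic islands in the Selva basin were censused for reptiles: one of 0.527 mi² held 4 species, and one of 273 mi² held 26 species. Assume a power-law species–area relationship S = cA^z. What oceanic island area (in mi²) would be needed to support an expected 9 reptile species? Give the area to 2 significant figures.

7.9 mi²

z = ln(26/4) / ln(273/0.527) = 1.8718 / 6.2500 = 0.2995
c = 4 / 0.527^0.2995 = 4 / 0.8254 = 4.846
A = (9/4.846)^(1/0.2995) ⇒ ln A = ln(1.857)/0.2995 = 2.0672
A = e^2.0672 ≈ 7.902 mi²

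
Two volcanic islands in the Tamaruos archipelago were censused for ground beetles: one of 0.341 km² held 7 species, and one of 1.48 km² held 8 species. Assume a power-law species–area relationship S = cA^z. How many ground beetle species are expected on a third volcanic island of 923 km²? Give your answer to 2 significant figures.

z = ln(8/7) / ln(1.48/0.341) = 0.1335 / 1.4679 = 0.0910
c = 7 / 0.341^0.0910 = 7 / 0.9068 = 7.72
S₃ = 7.72 × 923^0.0910 = 7.72 × 1.861 ≈ 14.37

14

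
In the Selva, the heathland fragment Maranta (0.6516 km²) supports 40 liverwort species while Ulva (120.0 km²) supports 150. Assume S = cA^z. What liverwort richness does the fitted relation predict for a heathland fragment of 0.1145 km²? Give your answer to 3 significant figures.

25.7

z = ln(150/40) / ln(120/0.6516) = 1.3218 / 5.2158 = 0.2534
c = 40 / 0.6516^0.2534 = 40 / 0.8971 = 44.59
S₃ = 44.59 × 0.1145^0.2534 = 44.59 × 0.5774 ≈ 25.74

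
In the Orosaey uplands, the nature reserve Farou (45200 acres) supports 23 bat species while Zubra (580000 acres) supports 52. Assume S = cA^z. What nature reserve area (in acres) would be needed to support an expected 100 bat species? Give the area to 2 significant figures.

z = ln(52/23) / ln(580000/45200) = 0.8157 / 2.5519 = 0.3197
c = 23 / 45200^0.3197 = 23 / 30.77 = 0.7476
A = (100/0.7476)^(1/0.3197) ⇒ ln A = ln(133.8)/0.3197 = 15.3165
A = e^15.3165 ≈ 4486032 acres

4500000 acres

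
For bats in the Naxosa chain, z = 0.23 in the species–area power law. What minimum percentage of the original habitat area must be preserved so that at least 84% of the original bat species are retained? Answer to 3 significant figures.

46.9%

Need (A_new/A_old)^0.23 = 0.84, so A_new/A_old = 0.84^(1/0.23) = 0.84^4.348
ln(A_new/A_old) = ln 0.84 / 0.23 = -0.1744 / 0.23 = -0.7581
A_new/A_old = e^-0.7581 ≈ 0.4686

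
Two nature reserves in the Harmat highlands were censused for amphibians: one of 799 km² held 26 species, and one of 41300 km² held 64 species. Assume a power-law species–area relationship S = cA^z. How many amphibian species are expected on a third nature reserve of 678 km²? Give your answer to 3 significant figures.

z = ln(64/26) / ln(41300/799) = 0.9008 / 3.9453 = 0.2283
c = 26 / 799^0.2283 = 26 / 4.6 = 5.653
S₃ = 5.653 × 678^0.2283 = 5.653 × 4.43 ≈ 25.04

25.0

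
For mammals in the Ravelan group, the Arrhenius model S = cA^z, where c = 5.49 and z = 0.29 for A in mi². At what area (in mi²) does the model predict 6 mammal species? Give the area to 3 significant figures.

6 = 5.49 × A^0.29  ⇒  A^0.29 = 6/5.49 = 1.093
ln A = ln(1.093) / 0.29 = 0.0888 / 0.29 = 0.3063
A = e^0.3063 ≈ 1.358 mi²

1.36 mi²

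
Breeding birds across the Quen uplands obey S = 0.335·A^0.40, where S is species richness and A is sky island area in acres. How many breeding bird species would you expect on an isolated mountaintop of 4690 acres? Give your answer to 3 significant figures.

S = 0.335 × 4690^0.4
ln S = ln 0.335 + 0.4 × ln 4690 = -1.0936 + 0.4 × 8.4532 = 2.2877
S = e^2.2877 ≈ 9.852

9.85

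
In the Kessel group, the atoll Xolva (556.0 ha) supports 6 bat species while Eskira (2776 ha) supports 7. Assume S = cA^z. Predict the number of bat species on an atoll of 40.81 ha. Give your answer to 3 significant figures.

z = ln(7/6) / ln(2776/556) = 0.1542 / 1.6080 = 0.0959
c = 6 / 556^0.0959 = 6 / 1.833 = 3.273
S₃ = 3.273 × 40.81^0.0959 = 3.273 × 1.427 ≈ 4.671

4.67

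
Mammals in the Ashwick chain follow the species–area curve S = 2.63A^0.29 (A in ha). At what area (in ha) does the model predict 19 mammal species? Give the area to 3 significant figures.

915 ha

19 = 2.63 × A^0.29  ⇒  A^0.29 = 19/2.63 = 7.224
ln A = ln(7.224) / 0.29 = 1.9775 / 0.29 = 6.8188
A = e^6.8188 ≈ 914.9 ha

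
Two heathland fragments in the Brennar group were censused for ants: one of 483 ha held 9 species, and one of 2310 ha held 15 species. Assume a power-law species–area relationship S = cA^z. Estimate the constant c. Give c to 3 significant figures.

1.20

z = ln(S₂/S₁) / ln(A₂/A₁) = ln(15/9) / ln(2310/483) = 0.5108 / 1.5650 = 0.3264
c = S₁ / A₁^z = 9 / 483^0.3264 = 9 / 7.517 = 1.197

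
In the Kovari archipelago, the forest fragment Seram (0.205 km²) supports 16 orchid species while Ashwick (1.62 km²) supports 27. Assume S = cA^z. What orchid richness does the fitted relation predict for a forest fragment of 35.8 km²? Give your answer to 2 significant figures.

z = ln(27/16) / ln(1.62/0.205) = 0.5232 / 2.0672 = 0.2531
c = 16 / 0.205^0.2531 = 16 / 0.6696 = 23.9
S₃ = 23.9 × 35.8^0.2531 = 23.9 × 2.474 ≈ 59.11

59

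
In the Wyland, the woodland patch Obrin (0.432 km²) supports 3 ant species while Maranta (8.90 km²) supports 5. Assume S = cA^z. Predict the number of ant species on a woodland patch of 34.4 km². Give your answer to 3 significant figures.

6.28

z = ln(5/3) / ln(8.9/0.432) = 0.5108 / 3.0254 = 0.1688
c = 3 / 0.432^0.1688 = 3 / 0.8679 = 3.457
S₃ = 3.457 × 34.4^0.1688 = 3.457 × 1.817 ≈ 6.282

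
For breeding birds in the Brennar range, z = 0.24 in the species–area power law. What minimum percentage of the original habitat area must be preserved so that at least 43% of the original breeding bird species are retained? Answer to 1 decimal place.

3.0%

Need (A_new/A_old)^0.24 = 0.43, so A_new/A_old = 0.43^(1/0.24) = 0.43^4.167
ln(A_new/A_old) = ln 0.43 / 0.24 = -0.8440 / 0.24 = -3.5165
A_new/A_old = e^-3.5165 ≈ 0.0297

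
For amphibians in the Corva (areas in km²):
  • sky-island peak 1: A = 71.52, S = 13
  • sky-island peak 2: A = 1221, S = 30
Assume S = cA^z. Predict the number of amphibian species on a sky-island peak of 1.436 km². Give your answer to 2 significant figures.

z = ln(30/13) / ln(1221/71.52) = 0.8362 / 2.8374 = 0.2947
c = 13 / 71.52^0.2947 = 13 / 3.52 = 3.693
S₃ = 3.693 × 1.436^0.2947 = 3.693 × 1.113 ≈ 4.109

4.1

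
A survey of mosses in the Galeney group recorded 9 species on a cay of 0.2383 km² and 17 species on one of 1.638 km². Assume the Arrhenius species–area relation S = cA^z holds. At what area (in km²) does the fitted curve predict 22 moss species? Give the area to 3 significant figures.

z = ln(17/9) / ln(1.638/0.2383) = 0.6360 / 1.9277 = 0.3299
c = 9 / 0.2383^0.3299 = 9 / 0.623 = 14.45
A = (22/14.45)^(1/0.3299) ⇒ ln A = ln(1.523)/0.3299 = 1.2750
A = e^1.2750 ≈ 3.579 km²

3.58 km²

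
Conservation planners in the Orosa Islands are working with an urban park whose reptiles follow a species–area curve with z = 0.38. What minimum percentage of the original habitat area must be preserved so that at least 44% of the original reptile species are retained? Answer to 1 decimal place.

Need (A_new/A_old)^0.38 = 0.44, so A_new/A_old = 0.44^(1/0.38) = 0.44^2.632
ln(A_new/A_old) = ln 0.44 / 0.38 = -0.8210 / 0.38 = -2.1605
A_new/A_old = e^-2.1605 ≈ 0.1153

11.5%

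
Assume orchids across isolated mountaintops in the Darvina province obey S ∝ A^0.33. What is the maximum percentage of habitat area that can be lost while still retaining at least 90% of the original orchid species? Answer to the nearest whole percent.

Need (A_new/A_old)^0.33 = 0.9, so A_new/A_old = 0.9^(1/0.33) = 0.9^3.03
ln(A_new/A_old) = ln 0.9 / 0.33 = -0.1054 / 0.33 = -0.3193
A_new/A_old = e^-0.3193 ≈ 0.7267
Fraction that can be lost = 1 − 0.7267 = 0.2733

27%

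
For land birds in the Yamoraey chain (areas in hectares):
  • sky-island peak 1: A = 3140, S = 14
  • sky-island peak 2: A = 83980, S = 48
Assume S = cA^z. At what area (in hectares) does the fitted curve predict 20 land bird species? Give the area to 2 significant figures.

z = ln(48/14) / ln(83980/3140) = 1.2321 / 3.2864 = 0.3749
c = 14 / 3140^0.3749 = 14 / 20.47 = 0.684
A = (20/0.684)^(1/0.3749) ⇒ ln A = ln(29.24)/0.3749 = 9.0033
A = e^9.0033 ≈ 8130 hectares

8100 hectares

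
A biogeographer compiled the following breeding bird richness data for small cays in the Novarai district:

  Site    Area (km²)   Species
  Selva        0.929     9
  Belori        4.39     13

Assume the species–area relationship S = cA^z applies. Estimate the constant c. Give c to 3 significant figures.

z = ln(S₂/S₁) / ln(A₂/A₁) = ln(13/9) / ln(4.39/0.929) = 0.3677 / 1.5530 = 0.2368
c = S₁ / A₁^z = 9 / 0.929^0.2368 = 9 / 0.9827 = 9.158

9.16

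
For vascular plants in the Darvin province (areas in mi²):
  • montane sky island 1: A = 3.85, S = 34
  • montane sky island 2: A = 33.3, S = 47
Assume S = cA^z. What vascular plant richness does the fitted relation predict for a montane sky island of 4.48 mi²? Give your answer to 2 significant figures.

z = ln(47/34) / ln(33.3/3.85) = 0.3238 / 2.1575 = 0.1501
c = 34 / 3.85^0.1501 = 34 / 1.224 = 27.77
S₃ = 27.77 × 4.48^0.1501 = 27.77 × 1.252 ≈ 34.78

35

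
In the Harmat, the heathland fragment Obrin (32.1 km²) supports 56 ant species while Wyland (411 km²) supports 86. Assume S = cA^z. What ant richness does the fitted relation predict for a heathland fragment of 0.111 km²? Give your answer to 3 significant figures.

z = ln(86/56) / ln(411/32.1) = 0.4290 / 2.5497 = 0.1683
c = 56 / 32.1^0.1683 = 56 / 1.793 = 31.24
S₃ = 31.24 × 0.111^0.1683 = 31.24 × 0.6908 ≈ 21.58

21.6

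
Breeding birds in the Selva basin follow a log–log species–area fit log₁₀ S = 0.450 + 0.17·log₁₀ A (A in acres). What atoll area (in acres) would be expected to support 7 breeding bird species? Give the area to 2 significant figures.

210 acres

7 = 2.818 × A^0.17  ⇒  A^0.17 = 7/2.818 = 2.484
ln A = ln(2.484) / 0.17 = 0.9097 / 0.17 = 5.3515
A = e^5.3515 ≈ 210.9 acres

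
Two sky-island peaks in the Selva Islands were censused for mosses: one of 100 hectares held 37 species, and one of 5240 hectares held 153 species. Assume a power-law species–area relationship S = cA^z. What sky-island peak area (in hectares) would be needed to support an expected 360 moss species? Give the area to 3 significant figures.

z = ln(153/37) / ln(5240/100) = 1.4195 / 3.9589 = 0.3586
c = 37 / 100^0.3586 = 37 / 5.213 = 7.097
A = (360/7.097)^(1/0.3586) ⇒ ln A = ln(50.73)/0.3586 = 10.9504
A = e^10.9504 ≈ 56980 hectares

57000 hectares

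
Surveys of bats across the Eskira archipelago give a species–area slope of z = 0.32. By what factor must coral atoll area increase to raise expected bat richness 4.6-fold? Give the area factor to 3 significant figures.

118

(A₂/A₁)^0.32 = 4.6, so A₂/A₁ = 4.6^(1/0.32) = 4.6^3.125
ln(A₂/A₁) = ln 4.6 / 0.32 = 1.5261 / 0.32 = 4.7689
A₂/A₁ = e^4.7689 ≈ 117.8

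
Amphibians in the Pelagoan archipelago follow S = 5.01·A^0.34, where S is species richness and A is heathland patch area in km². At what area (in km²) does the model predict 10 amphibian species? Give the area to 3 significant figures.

10 = 5.01 × A^0.34  ⇒  A^0.34 = 10/5.01 = 1.996
ln A = ln(1.996) / 0.34 = 0.6911 / 0.34 = 2.0328
A = e^2.0328 ≈ 7.635 km²

7.64 km²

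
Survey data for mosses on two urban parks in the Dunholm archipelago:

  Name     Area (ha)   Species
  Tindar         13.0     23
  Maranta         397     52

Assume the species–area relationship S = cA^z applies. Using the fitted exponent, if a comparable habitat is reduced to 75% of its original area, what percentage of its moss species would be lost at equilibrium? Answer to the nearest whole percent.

7%

z = ln(52/23) / ln(397/13) = 0.8157 / 3.4190 = 0.2386
S_new/S_old = (A_new/A_old)^z = 0.75^0.2386 = exp(0.2386 × -0.2877) = 0.9337
Fraction lost = 1 − 0.9337 = 0.06634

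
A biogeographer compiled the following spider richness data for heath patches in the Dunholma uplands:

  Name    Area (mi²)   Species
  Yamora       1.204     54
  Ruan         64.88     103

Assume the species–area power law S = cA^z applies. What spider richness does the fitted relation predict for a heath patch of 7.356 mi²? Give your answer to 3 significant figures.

z = ln(103/54) / ln(64.88/1.204) = 0.6457 / 3.9869 = 0.1620
c = 54 / 1.204^0.1620 = 54 / 1.031 = 52.4
S₃ = 52.4 × 7.356^0.1620 = 52.4 × 1.382 ≈ 72.39

72.4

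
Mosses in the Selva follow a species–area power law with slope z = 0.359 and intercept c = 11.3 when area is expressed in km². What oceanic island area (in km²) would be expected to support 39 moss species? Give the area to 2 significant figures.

39 = 11.3 × A^0.359  ⇒  A^0.359 = 39/11.3 = 3.451
ln A = ln(3.451) / 0.359 = 1.2388 / 0.359 = 3.4506
A = e^3.4506 ≈ 31.52 km²

32 km²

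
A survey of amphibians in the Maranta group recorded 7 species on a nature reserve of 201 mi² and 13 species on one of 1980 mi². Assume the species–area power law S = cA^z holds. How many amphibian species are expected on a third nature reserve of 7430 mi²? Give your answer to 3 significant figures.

18.6

z = ln(13/7) / ln(1980/201) = 0.6190 / 2.2875 = 0.2706
c = 7 / 201^0.2706 = 7 / 4.2 = 1.667
S₃ = 1.667 × 7430^0.2706 = 1.667 × 11.16 ≈ 18.59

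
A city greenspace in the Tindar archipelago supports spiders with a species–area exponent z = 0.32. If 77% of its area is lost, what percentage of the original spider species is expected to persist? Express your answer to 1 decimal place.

62.5%

S_new/S_old = (A_new/A_old)^z = 0.23^0.32
= exp(0.32 × ln 0.23) = exp(0.32 × -1.4697) = exp(-0.4703) ≈ 0.6248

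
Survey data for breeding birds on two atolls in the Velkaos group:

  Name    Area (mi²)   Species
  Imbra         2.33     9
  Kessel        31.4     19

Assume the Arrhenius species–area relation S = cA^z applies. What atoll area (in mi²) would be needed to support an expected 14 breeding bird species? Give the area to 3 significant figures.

z = ln(19/9) / ln(31.4/2.33) = 0.7472 / 2.6009 = 0.2873
c = 9 / 2.33^0.2873 = 9 / 1.275 = 7.058
A = (14/7.058)^(1/0.2873) ⇒ ln A = ln(1.983)/0.2873 = 2.3838
A = e^2.3838 ≈ 10.85 mi²

10.8 mi²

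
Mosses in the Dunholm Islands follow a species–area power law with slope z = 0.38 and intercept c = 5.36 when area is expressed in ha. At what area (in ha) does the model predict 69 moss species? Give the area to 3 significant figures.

69 = 5.36 × A^0.38  ⇒  A^0.38 = 69/5.36 = 12.87
ln A = ln(12.87) / 0.38 = 2.5551 / 0.38 = 6.7241
A = e^6.7241 ≈ 832.2 ha

832 ha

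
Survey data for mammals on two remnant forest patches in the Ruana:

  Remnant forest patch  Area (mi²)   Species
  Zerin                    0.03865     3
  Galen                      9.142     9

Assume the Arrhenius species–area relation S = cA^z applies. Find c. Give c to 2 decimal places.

5.77

z = ln(S₂/S₁) / ln(A₂/A₁) = ln(9/3) / ln(9.142/0.03865) = 1.0986 / 5.4661 = 0.2010
c = S₁ / A₁^z = 3 / 0.03865^0.2010 = 3 / 0.52 = 5.769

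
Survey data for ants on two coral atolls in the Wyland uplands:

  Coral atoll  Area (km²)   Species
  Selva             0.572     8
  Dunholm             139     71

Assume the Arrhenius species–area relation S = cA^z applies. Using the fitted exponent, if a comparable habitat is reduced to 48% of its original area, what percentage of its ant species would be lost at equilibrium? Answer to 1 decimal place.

z = ln(71/8) / ln(139/0.572) = 2.1832 / 5.4931 = 0.3975
S_new/S_old = (A_new/A_old)^z = 0.48^0.3975 = exp(0.3975 × -0.7340) = 0.747
Fraction lost = 1 − 0.747 = 0.253

25.3%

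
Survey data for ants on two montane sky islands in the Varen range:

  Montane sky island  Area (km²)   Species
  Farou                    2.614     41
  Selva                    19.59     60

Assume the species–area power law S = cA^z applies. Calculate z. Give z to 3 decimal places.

Taking logs: ln S = ln c + z ln A, so z = (ln S₂ − ln S₁)/(ln A₂ − ln A₁).
z = ln(60/41) / ln(19.59/2.614) = ln(1.463) / ln(7.494) = 0.3808 / 2.0141 = 0.1890

0.189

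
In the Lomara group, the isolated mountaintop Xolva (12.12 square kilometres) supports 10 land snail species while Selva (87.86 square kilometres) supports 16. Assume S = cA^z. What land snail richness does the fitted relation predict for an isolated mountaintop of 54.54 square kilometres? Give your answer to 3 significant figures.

z = ln(16/10) / ln(87.86/12.12) = 0.4700 / 1.9809 = 0.2373
c = 10 / 12.12^0.2373 = 10 / 1.808 = 5.532
S₃ = 5.532 × 54.54^0.2373 = 5.532 × 2.583 ≈ 14.29

14.3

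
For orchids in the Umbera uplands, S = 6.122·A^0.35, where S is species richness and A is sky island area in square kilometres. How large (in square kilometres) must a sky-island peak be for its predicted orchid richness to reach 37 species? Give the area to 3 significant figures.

37 = 6.122 × A^0.35  ⇒  A^0.35 = 37/6.122 = 6.044
ln A = ln(6.044) / 0.35 = 1.7990 / 0.35 = 5.1401
A = e^5.1401 ≈ 170.7 square kilometres

171 square kilometres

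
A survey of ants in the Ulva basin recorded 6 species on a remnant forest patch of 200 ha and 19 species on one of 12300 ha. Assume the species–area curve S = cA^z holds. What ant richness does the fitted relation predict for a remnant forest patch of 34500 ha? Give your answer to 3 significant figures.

25.4

z = ln(19/6) / ln(12300/200) = 1.1527 / 4.1190 = 0.2798
c = 6 / 200^0.2798 = 6 / 4.405 = 1.362
S₃ = 1.362 × 34500^0.2798 = 1.362 × 18.62 ≈ 25.36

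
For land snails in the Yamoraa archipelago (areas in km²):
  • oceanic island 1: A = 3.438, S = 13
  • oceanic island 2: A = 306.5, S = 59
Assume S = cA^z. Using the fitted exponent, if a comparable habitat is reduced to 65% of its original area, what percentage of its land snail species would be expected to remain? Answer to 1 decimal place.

86.5%

z = ln(59/13) / ln(306.5/3.438) = 1.5126 / 4.4903 = 0.3369
S_new/S_old = (A_new/A_old)^z = 0.65^0.3369 = exp(0.3369 × -0.4308) = 0.8649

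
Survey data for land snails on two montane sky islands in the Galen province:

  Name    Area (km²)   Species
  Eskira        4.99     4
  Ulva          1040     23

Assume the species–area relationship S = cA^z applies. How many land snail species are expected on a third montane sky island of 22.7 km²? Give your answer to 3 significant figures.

z = ln(23/4) / ln(1040/4.99) = 1.7492 / 5.3395 = 0.3276
c = 4 / 4.99^0.3276 = 4 / 1.693 = 2.362
S₃ = 2.362 × 22.7^0.3276 = 2.362 × 2.781 ≈ 6.57

6.57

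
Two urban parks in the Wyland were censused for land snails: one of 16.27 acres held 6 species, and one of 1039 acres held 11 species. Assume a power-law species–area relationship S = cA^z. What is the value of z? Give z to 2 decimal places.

Taking logs: ln S = ln c + z ln A, so z = (ln S₂ − ln S₁)/(ln A₂ − ln A₁).
z = ln(11/6) / ln(1039/16.27) = ln(1.833) / ln(63.86) = 0.6061 / 4.1567 = 0.1458

0.15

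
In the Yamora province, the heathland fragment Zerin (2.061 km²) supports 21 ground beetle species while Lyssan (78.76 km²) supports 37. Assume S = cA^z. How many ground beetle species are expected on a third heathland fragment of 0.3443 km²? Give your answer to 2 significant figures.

z = ln(37/21) / ln(78.76/2.061) = 0.5664 / 3.6432 = 0.1555
c = 21 / 2.061^0.1555 = 21 / 1.119 = 18.77
S₃ = 18.77 × 0.3443^0.1555 = 18.77 × 0.8472 ≈ 15.9

16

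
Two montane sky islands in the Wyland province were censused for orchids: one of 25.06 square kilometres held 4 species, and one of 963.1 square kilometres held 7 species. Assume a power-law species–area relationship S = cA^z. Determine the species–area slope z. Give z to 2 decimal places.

0.15

Taking logs: ln S = ln c + z ln A, so z = (ln S₂ − ln S₁)/(ln A₂ − ln A₁).
z = ln(7/4) / ln(963.1/25.06) = ln(1.75) / ln(38.43) = 0.5596 / 3.6489 = 0.1534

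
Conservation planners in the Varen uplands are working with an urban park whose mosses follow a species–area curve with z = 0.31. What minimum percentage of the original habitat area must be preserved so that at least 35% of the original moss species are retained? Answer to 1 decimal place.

Need (A_new/A_old)^0.31 = 0.35, so A_new/A_old = 0.35^(1/0.31) = 0.35^3.226
ln(A_new/A_old) = ln 0.35 / 0.31 = -1.0498 / 0.31 = -3.3865
A_new/A_old = e^-3.3865 ≈ 0.03383

3.4%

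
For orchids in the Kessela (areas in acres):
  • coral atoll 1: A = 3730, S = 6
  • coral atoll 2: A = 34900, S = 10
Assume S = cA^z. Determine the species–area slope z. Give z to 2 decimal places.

Taking logs: ln S = ln c + z ln A, so z = (ln S₂ − ln S₁)/(ln A₂ − ln A₁).
z = ln(10/6) / ln(34900/3730) = ln(1.667) / ln(9.357) = 0.5108 / 2.2361 = 0.2284

0.23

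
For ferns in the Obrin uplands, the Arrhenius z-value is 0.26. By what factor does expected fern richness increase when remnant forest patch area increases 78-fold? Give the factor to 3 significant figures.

3.10

S₂/S₁ = (A₂/A₁)^z = 78^0.26
ln(S₂/S₁) = 0.26 × ln 78 = 0.26 × 4.3567 = 1.1327
S₂/S₁ = e^1.1327 ≈ 3.104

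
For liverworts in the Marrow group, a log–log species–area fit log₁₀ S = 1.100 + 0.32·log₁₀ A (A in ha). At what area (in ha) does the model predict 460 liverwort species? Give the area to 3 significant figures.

460 = 12.59 × A^0.32  ⇒  A^0.32 = 460/12.59 = 36.54
ln A = ln(36.54) / 0.32 = 3.5984 / 0.32 = 11.2449
A = e^11.2449 ≈ 76492 ha

76500 ha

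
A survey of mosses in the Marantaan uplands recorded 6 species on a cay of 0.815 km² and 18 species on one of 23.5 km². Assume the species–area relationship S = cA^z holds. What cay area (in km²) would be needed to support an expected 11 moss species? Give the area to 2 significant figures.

z = ln(18/6) / ln(23.5/0.815) = 1.0986 / 3.3616 = 0.3268
c = 6 / 0.815^0.3268 = 6 / 0.9353 = 6.415
A = (11/6.415)^(1/0.3268) ⇒ ln A = ln(1.715)/0.3268 = 1.6501
A = e^1.6501 ≈ 5.208 km²

5.2 km²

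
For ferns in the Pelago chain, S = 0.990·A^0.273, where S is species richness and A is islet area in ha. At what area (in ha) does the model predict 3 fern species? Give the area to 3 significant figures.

3 = 0.99 × A^0.273  ⇒  A^0.273 = 3/0.99 = 3.03
ln A = ln(3.03) / 0.273 = 1.1087 / 0.273 = 4.0610
A = e^4.0610 ≈ 58.03 ha

58.0 ha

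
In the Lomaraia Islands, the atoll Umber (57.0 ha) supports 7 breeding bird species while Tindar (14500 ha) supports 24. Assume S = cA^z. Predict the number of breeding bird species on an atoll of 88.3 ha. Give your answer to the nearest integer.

z = ln(24/7) / ln(14500/57) = 1.2321 / 5.5389 = 0.2225
c = 7 / 57^0.2225 = 7 / 2.458 = 2.848
S₃ = 2.848 × 88.3^0.2225 = 2.848 × 2.709 ≈ 7.716

8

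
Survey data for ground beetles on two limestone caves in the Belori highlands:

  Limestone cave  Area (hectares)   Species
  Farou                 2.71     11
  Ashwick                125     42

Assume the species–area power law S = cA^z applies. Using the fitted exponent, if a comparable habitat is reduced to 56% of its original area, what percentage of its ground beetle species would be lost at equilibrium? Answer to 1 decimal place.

z = ln(42/11) / ln(125/2.71) = 1.3398 / 3.8314 = 0.3497
S_new/S_old = (A_new/A_old)^z = 0.56^0.3497 = exp(0.3497 × -0.5798) = 0.8165
Fraction lost = 1 − 0.8165 = 0.1835

18.4%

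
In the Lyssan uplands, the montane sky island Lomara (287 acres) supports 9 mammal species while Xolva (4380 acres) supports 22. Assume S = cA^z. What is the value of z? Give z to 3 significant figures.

Taking logs: ln S = ln c + z ln A, so z = (ln S₂ − ln S₁)/(ln A₂ − ln A₁).
z = ln(22/9) / ln(4380/287) = ln(2.444) / ln(15.26) = 0.8938 / 2.7253 = 0.3280

0.328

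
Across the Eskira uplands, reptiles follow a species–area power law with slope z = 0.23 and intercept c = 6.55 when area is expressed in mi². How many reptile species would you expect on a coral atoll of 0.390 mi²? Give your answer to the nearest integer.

S = 6.55 × 0.39^0.23 = 6.55 × 0.8053 ≈ 5.275

5 species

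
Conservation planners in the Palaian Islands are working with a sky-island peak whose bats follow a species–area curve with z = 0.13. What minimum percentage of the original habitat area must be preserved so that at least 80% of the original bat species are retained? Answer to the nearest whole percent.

18%

Need (A_new/A_old)^0.13 = 0.8, so A_new/A_old = 0.8^(1/0.13) = 0.8^7.692
ln(A_new/A_old) = ln 0.8 / 0.13 = -0.2231 / 0.13 = -1.7165
A_new/A_old = e^-1.7165 ≈ 0.1797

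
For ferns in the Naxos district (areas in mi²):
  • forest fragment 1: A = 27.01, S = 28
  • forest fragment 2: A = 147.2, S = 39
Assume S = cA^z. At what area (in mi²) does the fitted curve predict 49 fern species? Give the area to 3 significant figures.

z = ln(39/28) / ln(147.2/27.01) = 0.3314 / 1.6956 = 0.1954
c = 28 / 27.01^0.1954 = 28 / 1.904 = 14.7
A = (49/14.7)^(1/0.1954) ⇒ ln A = ln(3.333)/0.1954 = 6.1598
A = e^6.1598 ≈ 473.3 mi²

473 mi²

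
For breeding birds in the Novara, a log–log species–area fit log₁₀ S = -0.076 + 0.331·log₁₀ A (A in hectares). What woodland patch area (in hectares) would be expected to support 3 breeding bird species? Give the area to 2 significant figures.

3 = 0.8395 × A^0.331  ⇒  A^0.331 = 3/0.8395 = 3.574
ln A = ln(3.574) / 0.331 = 1.2736 / 0.331 = 3.8478
A = e^3.8478 ≈ 46.89 hectares

47 hectares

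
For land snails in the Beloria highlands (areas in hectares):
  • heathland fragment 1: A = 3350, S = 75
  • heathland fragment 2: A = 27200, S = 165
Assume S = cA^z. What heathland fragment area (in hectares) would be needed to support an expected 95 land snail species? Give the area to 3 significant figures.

6280 hectares

z = ln(165/75) / ln(27200/3350) = 0.7885 / 2.0943 = 0.3765
c = 75 / 3350^0.3765 = 75 / 21.24 = 3.531
A = (95/3.531)^(1/0.3765) ⇒ ln A = ln(26.9)/0.3765 = 8.7446
A = e^8.7446 ≈ 6277 hectares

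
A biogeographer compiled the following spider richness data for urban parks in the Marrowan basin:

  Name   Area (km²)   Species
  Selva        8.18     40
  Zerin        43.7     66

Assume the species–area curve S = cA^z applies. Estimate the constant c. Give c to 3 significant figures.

z = ln(S₂/S₁) / ln(A₂/A₁) = ln(66/40) / ln(43.7/8.18) = 0.5008 / 1.6757 = 0.2989
c = S₁ / A₁^z = 40 / 8.18^0.2989 = 40 / 1.874 = 21.34

21.3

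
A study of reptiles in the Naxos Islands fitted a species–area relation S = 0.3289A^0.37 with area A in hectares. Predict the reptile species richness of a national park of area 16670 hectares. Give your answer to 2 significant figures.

S = 0.3289 × 16670^0.37
ln S = ln 0.3289 + 0.37 × ln 16670 = -1.1120 + 0.37 × 9.7214 = 2.4849
S = e^2.4849 ≈ 12

12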